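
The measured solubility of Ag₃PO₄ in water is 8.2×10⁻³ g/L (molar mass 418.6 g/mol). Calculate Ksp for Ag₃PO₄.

Ksp = 4.0×10⁻¹⁸

Molar solubility s = (8.2×10⁻³ g/L) / (418.6 g/mol) = 1.959×10⁻⁵ mol/L
Ag₃PO₄(s) ⇌ 3 Ag⁺(aq) + PO₄³⁻(aq)
For each mole of Ag₃PO₄ that dissolves per liter, [Ag⁺] = 3s and [PO₄³⁻] = s; let s denote this solubility.
Ksp = [Ag⁺]^3[PO₄³⁻] = (3s)^3 · s = 27s^4
Ksp = 27 × (1.959×10⁻⁵)^4 = 4.0×10⁻¹⁸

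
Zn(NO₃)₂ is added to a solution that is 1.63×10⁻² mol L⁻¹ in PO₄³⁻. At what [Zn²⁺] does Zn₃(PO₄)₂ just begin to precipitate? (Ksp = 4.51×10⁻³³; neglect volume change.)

Each salt precipitates once Q = Ksp for that salt.
Zn₃(PO₄)₂(s) ⇌ 3 Zn²⁺(aq) + 2 PO₄³⁻(aq)
Ksp = [Zn²⁺]^3[PO₄³⁻]^2 = [Zn²⁺]^3(1.63×10⁻²)^2
[Zn²⁺]^3 = 4.51×10⁻³³ / (1.63×10⁻²)^2 = 1.70×10⁻²⁹
[Zn²⁺] = 2.57×10⁻¹⁰ mol L⁻¹

2.57×10⁻¹⁰ M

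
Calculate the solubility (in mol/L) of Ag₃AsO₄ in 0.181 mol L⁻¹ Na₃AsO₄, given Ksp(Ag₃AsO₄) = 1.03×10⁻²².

Ag₃AsO₄(s) ⇌ 3 Ag⁺(aq) + AsO₄³⁻(aq)
With AsO₄³⁻ already at 0.181 mol L⁻¹ and s small, take [AsO₄³⁻] ≈ 0.181 mol L⁻¹ and [Ag⁺] = 3s.
Ksp = [Ag⁺]^3[AsO₄³⁻] = (3s)^3(0.181)
(3s)^3 = 1.03×10⁻²² / (0.181) = 5.69×10⁻²²
s = 2.76×10⁻⁸ mol L⁻¹

2.76×10⁻⁸ M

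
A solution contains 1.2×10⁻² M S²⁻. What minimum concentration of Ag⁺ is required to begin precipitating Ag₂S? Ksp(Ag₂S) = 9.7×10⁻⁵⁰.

Each salt precipitates once Q = Ksp for that salt.
Ag₂S(s) ⇌ 2 Ag⁺(aq) + S²⁻(aq)
Ksp = [Ag⁺]^2[S²⁻] = [Ag⁺]^2(1.2×10⁻²)
[Ag⁺]^2 = 9.7×10⁻⁵⁰ / (1.2×10⁻²) = 8.1×10⁻⁴⁸
[Ag⁺] = 2.8×10⁻²⁴ M

2.8×10⁻²⁴ M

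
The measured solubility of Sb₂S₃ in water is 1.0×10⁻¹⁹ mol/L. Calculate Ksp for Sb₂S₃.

Ksp = 1.1×10⁻⁹³

Sb₂S₃(s) ⇌ 2 Sb³⁺(aq) + 3 S²⁻(aq)
With molar solubility s: [Sb³⁺] = 2s, [S²⁻] = 3s.
Ksp = [Sb³⁺]^2[S²⁻]^3 = (2s)^2 · (3s)^3 = 108s^5
Ksp = 108 × (1.0×10⁻¹⁹)^5 = 1.1×10⁻⁹³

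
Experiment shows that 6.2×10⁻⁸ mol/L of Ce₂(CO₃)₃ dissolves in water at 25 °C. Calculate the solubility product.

Ksp = 9.9×10⁻³⁵

Ce₂(CO₃)₃(s) ⇌ 2 Ce³⁺(aq) + 3 CO₃²⁻(aq)
For each mole of Ce₂(CO₃)₃ that dissolves per liter, [Ce³⁺] = 2s and [CO₃²⁻] = 3s; let s denote this solubility.
Ksp = [Ce³⁺]^2[CO₃²⁻]^3 = (2s)^2 · (3s)^3 = 108s^5
Ksp = 108 × (6.2×10⁻⁸)^5 = 9.9×10⁻³⁵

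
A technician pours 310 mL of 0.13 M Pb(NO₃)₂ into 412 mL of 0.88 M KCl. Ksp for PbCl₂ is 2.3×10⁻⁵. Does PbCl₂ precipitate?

After mixing, V = 310 mL + 412 mL = 722 mL.
[Pb²⁺] = (0.13)(310)/722 = 5.6×10⁻² M
[Cl⁻] = (0.88)(412)/722 = 0.50 M
Q = [Pb²⁺][Cl⁻]^2 = 1.4×10⁻²
Q = 1.4×10⁻² > Ksp = 2.3×10⁻⁵, so the solution is supersaturated and PbCl₂ precipitates.

Yes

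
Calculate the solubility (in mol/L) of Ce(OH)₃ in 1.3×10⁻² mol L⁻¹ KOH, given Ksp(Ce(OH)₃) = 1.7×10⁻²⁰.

7.7×10⁻¹⁵ M

Ce(OH)₃(s) ⇌ Ce³⁺(aq) + 3 OH⁻(aq)
OH⁻ is already present at 1.3×10⁻² mol L⁻¹. If s mol/L of Ce(OH)₃ dissolves, [Ce³⁺] = s while [OH⁻] ≈ 1.3×10⁻² mol L⁻¹.
Ksp = [Ce³⁺][OH⁻]^3 = s(1.3×10⁻²)^3
s = 1.7×10⁻²⁰ / (1.3×10⁻²)^3 = 7.7×10⁻¹⁵
s = 7.7×10⁻¹⁵ mol L⁻¹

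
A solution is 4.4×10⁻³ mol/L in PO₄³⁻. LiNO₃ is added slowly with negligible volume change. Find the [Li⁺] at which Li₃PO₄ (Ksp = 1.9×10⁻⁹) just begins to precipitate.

7.6×10⁻³ M

Precipitation of each salt begins when its ion product equals Ksp.
Li₃PO₄(s) ⇌ 3 Li⁺(aq) + PO₄³⁻(aq)
Ksp = [Li⁺]^3[PO₄³⁻] = [Li⁺]^3(4.4×10⁻³)
[Li⁺]^3 = 1.9×10⁻⁹ / (4.4×10⁻³) = 4.3×10⁻⁷
[Li⁺] = 7.6×10⁻³ mol/L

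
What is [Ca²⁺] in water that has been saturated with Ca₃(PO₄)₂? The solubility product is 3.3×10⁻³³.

3.8×10⁻⁷ M

Ca₃(PO₄)₂(s) ⇌ 3 Ca²⁺(aq) + 2 PO₄³⁻(aq)
Let s be the molar solubility. Then [Ca²⁺] = 3s and [PO₄³⁻] = 2s.
Ksp = [Ca²⁺]^3[PO₄³⁻]^2 = (3s)^3 · (2s)^2 = 108s^5 = 3.3×10⁻³³
s = 1.3×10⁻⁷ M
[Ca²⁺] = 3s = 3.8×10⁻⁷ M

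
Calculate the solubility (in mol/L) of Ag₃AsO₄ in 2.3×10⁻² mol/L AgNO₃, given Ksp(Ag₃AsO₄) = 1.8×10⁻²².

1.5×10⁻¹⁷ M

Ag₃AsO₄(s) ⇌ 3 Ag⁺(aq) + AsO₄³⁻(aq)
Let s be the solubility of Ag₃AsO₄ here. The common ion gives [Ag⁺] ≈ 2.3×10⁻² mol/L, and [AsO₄³⁻] = s.
Ksp = [Ag⁺]^3[AsO₄³⁻] = (2.3×10⁻²)^3s
s = 1.8×10⁻²² / (2.3×10⁻²)^3 = 1.5×10⁻¹⁷
s = 1.5×10⁻¹⁷ mol/L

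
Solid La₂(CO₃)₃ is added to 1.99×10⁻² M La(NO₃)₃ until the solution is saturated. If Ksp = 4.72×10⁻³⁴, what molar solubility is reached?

La₂(CO₃)₃(s) ⇌ 2 La³⁺(aq) + 3 CO₃²⁻(aq)
With La³⁺ already at 1.99×10⁻² M and s small, take [La³⁺] ≈ 1.99×10⁻² M and [CO₃²⁻] = 3s.
Ksp = [La³⁺]^2[CO₃²⁻]^3 = (1.99×10⁻²)^2(3s)^3
(3s)^3 = 4.72×10⁻³⁴ / (1.99×10⁻²)^2 = 1.19×10⁻³⁰
s = 3.53×10⁻¹¹ M

3.53×10⁻¹¹ M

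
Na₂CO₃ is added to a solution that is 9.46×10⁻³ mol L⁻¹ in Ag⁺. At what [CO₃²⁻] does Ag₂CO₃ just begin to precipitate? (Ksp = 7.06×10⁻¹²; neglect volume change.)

7.89×10⁻⁸ M

A salt starts to precipitate once the ion product Q reaches its Ksp.
Ag₂CO₃(s) ⇌ 2 Ag⁺(aq) + CO₃²⁻(aq)
Ksp = [Ag⁺]^2[CO₃²⁻] = [CO₃²⁻](9.46×10⁻³)^2
[CO₃²⁻] = 7.06×10⁻¹² / (9.46×10⁻³)^2 = 7.89×10⁻⁸
[CO₃²⁻] = 7.89×10⁻⁸ mol L⁻¹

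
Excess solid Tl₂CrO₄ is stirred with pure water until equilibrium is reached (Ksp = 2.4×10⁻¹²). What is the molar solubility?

8.4×10⁻⁵ M

Tl₂CrO₄(s) ⇌ 2 Tl⁺(aq) + CrO₄²⁻(aq)
For each mole of Tl₂CrO₄ that dissolves per liter, [Tl⁺] = 2s and [CrO₄²⁻] = s; let s denote this solubility.
Ksp = [Tl⁺]^2[CrO₄²⁻] = (2s)^2 · s = 4s^3
4s^3 = 2.4×10⁻¹²  ⇒  s^3 = 6.0×10⁻¹³
s = 8.4×10⁻⁵ mol/L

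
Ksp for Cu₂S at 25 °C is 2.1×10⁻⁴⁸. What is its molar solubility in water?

8.1×10⁻¹⁷ M

Cu₂S(s) ⇌ 2 Cu⁺(aq) + S²⁻(aq)
With molar solubility s: [Cu⁺] = 2s, [S²⁻] = s.
Ksp = [Cu⁺]^2[S²⁻] = (2s)^2 · s = 4s^3
4s^3 = 2.1×10⁻⁴⁸  ⇒  s^3 = 5.3×10⁻⁴⁹
Taking the 3rd root, s = 8.1×10⁻¹⁷ M.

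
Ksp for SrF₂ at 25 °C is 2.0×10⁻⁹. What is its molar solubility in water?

SrF₂(s) ⇌ Sr²⁺(aq) + 2 F⁻(aq)
With molar solubility s: [Sr²⁺] = s, [F⁻] = 2s.
Ksp = [Sr²⁺][F⁻]^2 = s · (2s)^2 = 4s^3
4s^3 = 2.0×10⁻⁹  ⇒  s^3 = 5.0×10⁻¹⁰
Taking the 3rd root, s = 7.9×10⁻⁴ mol L⁻¹.

7.9×10⁻⁴ M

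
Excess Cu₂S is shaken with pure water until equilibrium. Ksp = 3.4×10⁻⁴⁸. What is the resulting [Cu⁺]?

1.9×10⁻¹⁶ M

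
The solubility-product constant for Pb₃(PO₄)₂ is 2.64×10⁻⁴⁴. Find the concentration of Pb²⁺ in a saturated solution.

Pb₃(PO₄)₂(s) ⇌ 3 Pb²⁺(aq) + 2 PO₄³⁻(aq)
With molar solubility s: [Pb²⁺] = 3s, [PO₄³⁻] = 2s.
Ksp = [Pb²⁺]^3[PO₄³⁻]^2 = (3s)^3 · (2s)^2 = 108s^5 = 2.64×10⁻⁴⁴
s = 7.54×10⁻¹⁰ M
[Pb²⁺] = 3s = 2.26×10⁻⁹ M

2.26×10⁻⁹ M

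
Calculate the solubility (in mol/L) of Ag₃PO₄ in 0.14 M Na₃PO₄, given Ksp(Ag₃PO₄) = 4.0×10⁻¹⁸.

1.0×10⁻⁶ M

Ag₃PO₄(s) ⇌ 3 Ag⁺(aq) + PO₄³⁻(aq)
PO₄³⁻ is already present at 0.14 M. If s mol/L of Ag₃PO₄ dissolves, [Ag⁺] = 3s while [PO₄³⁻] ≈ 0.14 M.
Ksp = [Ag⁺]^3[PO₄³⁻] = (3s)^3(0.14)
(3s)^3 = 4.0×10⁻¹⁸ / (0.14) = 2.9×10⁻¹⁷
s = 1.0×10⁻⁶ M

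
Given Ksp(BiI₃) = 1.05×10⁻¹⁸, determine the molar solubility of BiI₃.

BiI₃(s) ⇌ Bi³⁺(aq) + 3 I⁻(aq)
For each mole of BiI₃ that dissolves per liter, [Bi³⁺] = s and [I⁻] = 3s; let s denote this solubility.
Ksp = [Bi³⁺][I⁻]^3 = s · (3s)^3 = 27s^4
27s^4 = 1.05×10⁻¹⁸  ⇒  s^4 = 3.89×10⁻²⁰
s = 1.40×10⁻⁵ mol/L

1.40×10⁻⁵ M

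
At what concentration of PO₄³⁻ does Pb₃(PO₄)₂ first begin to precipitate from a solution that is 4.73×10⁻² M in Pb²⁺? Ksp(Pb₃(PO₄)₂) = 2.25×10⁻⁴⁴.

1.46×10⁻²⁰ M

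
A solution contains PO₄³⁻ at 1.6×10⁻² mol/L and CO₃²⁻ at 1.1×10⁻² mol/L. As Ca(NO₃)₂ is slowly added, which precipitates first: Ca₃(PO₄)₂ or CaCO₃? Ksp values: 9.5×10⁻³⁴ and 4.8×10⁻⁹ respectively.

Precipitation of each salt begins when its ion product equals Ksp.
For Ca₃(PO₄)₂: [Ca²⁺] = (Ksp/[PO₄³⁻]^2)^(1/3) = 1.5×10⁻¹⁰ mol/L
For CaCO₃: [Ca²⁺] = (Ksp/[CO₃²⁻]) = 4.4×10⁻⁷ mol/L
Since Ca₃(PO₄)₂ needs less Ca²⁺ to reach saturation, it precipitates first.

Ca₃(PO₄)₂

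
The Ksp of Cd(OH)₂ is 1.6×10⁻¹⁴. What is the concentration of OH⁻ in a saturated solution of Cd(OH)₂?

Cd(OH)₂(s) ⇌ Cd²⁺(aq) + 2 OH⁻(aq)
Call the molar solubility s, so that [Cd²⁺] = s and [OH⁻] = 2s.
Ksp = [Cd²⁺][OH⁻]^2 = s · (2s)^2 = 4s^3 = 1.6×10⁻¹⁴
s = 1.6×10⁻⁵ mol L⁻¹
[OH⁻] = 2s = 3.2×10⁻⁵ mol L⁻¹

3.2×10⁻⁵ M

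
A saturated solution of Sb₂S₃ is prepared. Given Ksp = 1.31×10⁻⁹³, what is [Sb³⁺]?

Sb₂S₃(s) ⇌ 2 Sb³⁺(aq) + 3 S²⁻(aq)
Call the molar solubility s, so that [Sb³⁺] = 2s and [S²⁻] = 3s.
Ksp = [Sb³⁺]^2[S²⁻]^3 = (2s)^2 · (3s)^3 = 108s^5 = 1.31×10⁻⁹³
s = 1.04×10⁻¹⁹ mol/L
[Sb³⁺] = 2s = 2.08×10⁻¹⁹ mol/L

2.08×10⁻¹⁹ M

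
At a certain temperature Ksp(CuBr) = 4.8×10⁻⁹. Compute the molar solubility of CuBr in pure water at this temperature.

6.9×10⁻⁵ M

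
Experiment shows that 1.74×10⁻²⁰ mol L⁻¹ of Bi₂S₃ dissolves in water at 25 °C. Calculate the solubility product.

Bi₂S₃(s) ⇌ 2 Bi³⁺(aq) + 3 S²⁻(aq)
If s mol/L of Bi₂S₃ dissolves, [Bi³⁺] = 2s and [S²⁻] = 3s.
Ksp = [Bi³⁺]^2[S²⁻]^3 = (2s)^2 · (3s)^3 = 108s^5
Ksp = 108 × (1.74×10⁻²⁰)^5 = 1.72×10⁻⁹⁷

Ksp = 1.72×10⁻⁹⁷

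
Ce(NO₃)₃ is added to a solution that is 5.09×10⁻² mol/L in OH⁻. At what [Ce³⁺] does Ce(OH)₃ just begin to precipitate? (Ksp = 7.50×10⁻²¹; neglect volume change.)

Precipitation of each salt begins when its ion product equals Ksp.
Ce(OH)₃(s) ⇌ Ce³⁺(aq) + 3 OH⁻(aq)
Ksp = [Ce³⁺][OH⁻]^3 = [Ce³⁺](5.09×10⁻²)^3
[Ce³⁺] = 7.50×10⁻²¹ / (5.09×10⁻²)^3 = 5.69×10⁻¹⁷
[Ce³⁺] = 5.69×10⁻¹⁷ mol/L

5.69×10⁻¹⁷ M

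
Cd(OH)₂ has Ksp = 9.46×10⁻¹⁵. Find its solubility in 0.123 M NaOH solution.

6.25×10⁻¹³ M

Cd(OH)₂(s) ⇌ Cd²⁺(aq) + 2 OH⁻(aq)
The solution already contains OH⁻ at 0.123 M. Let s be the molar solubility of Cd(OH)₂.
[OH⁻] ≈ 0.123 M (common ion dominates); [Cd²⁺] = s.
Ksp = [Cd²⁺][OH⁻]^2 = s(0.123)^2
s = 9.46×10⁻¹⁵ / (0.123)^2 = 6.25×10⁻¹³
s = 6.25×10⁻¹³ M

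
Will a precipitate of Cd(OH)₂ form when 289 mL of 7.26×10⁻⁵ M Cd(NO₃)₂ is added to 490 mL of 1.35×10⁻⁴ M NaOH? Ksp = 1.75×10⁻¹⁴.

Total volume after mixing = 289 + 490 = 779 mL.
[Cd²⁺] = (7.26×10⁻⁵)(289)/779 = 2.69×10⁻⁵ M
[OH⁻] = (1.35×10⁻⁴)(490)/779 = 8.49×10⁻⁵ M
Q = [Cd²⁺][OH⁻]^2 = 1.94×10⁻¹³
Because Q > Ksp (1.94×10⁻¹³ vs 1.75×10⁻¹⁴), a precipitate of Cd(OH)₂ forms.

Yes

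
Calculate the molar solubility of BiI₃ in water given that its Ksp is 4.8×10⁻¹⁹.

1.2×10⁻⁵ M

BiI₃(s) ⇌ Bi³⁺(aq) + 3 I⁻(aq)
With molar solubility s: [Bi³⁺] = s, [I⁻] = 3s.
Ksp = [Bi³⁺][I⁻]^3 = s · (3s)^3 = 27s^4
27s^4 = 4.8×10⁻¹⁹  ⇒  s^4 = 1.8×10⁻²⁰
Taking the 4th root, s = 1.2×10⁻⁵ M.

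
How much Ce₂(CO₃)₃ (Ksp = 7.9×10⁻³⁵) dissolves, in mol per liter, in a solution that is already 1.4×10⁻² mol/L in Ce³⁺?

2.5×10⁻¹¹ M

Ce₂(CO₃)₃(s) ⇌ 2 Ce³⁺(aq) + 3 CO₃²⁻(aq)
Let s be the solubility of Ce₂(CO₃)₃ here. The common ion gives [Ce³⁺] ≈ 1.4×10⁻² mol/L, and [CO₃²⁻] = 3s.
Ksp = [Ce³⁺]^2[CO₃²⁻]^3 = (1.4×10⁻²)^2(3s)^3
(3s)^3 = 7.9×10⁻³⁵ / (1.4×10⁻²)^2 = 4.0×10⁻³¹
s = 2.5×10⁻¹¹ mol/L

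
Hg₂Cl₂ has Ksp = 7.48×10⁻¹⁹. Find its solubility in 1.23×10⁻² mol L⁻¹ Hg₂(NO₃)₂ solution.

3.90×10⁻⁹ M

Hg₂Cl₂(s) ⇌ Hg₂²⁺(aq) + 2 Cl⁻(aq)
Hg₂²⁺ is already present at 1.23×10⁻² mol L⁻¹. If s mol/L of Hg₂Cl₂ dissolves, [Cl⁻] = 2s while [Hg₂²⁺] ≈ 1.23×10⁻² mol L⁻¹.
Ksp = [Hg₂²⁺][Cl⁻]^2 = (1.23×10⁻²)(2s)^2
(2s)^2 = 7.48×10⁻¹⁹ / (1.23×10⁻²) = 6.08×10⁻¹⁷
s = 3.90×10⁻⁹ mol L⁻¹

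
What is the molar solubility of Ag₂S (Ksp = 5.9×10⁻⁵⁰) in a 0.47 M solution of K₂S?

1.8×10⁻²⁵ M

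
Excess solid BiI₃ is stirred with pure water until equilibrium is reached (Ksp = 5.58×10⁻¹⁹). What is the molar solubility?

BiI₃(s) ⇌ Bi³⁺(aq) + 3 I⁻(aq)
With molar solubility s: [Bi³⁺] = s, [I⁻] = 3s.
Ksp = [Bi³⁺][I⁻]^3 = s · (3s)^3 = 27s^4
27s^4 = 5.58×10⁻¹⁹  ⇒  s^4 = 2.07×10⁻²⁰
s = (2.07×10⁻²⁰)^(1/4) = 1.20×10⁻⁵ mol L⁻¹

1.20×10⁻⁵ M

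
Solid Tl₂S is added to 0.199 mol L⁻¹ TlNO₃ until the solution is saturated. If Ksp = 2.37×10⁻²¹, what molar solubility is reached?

5.98×10⁻²⁰ M

Tl₂S(s) ⇌ 2 Tl⁺(aq) + S²⁻(aq)
Let s be the solubility of Tl₂S here. The common ion gives [Tl⁺] ≈ 0.199 mol L⁻¹, and [S²⁻] = s.
Ksp = [Tl⁺]^2[S²⁻] = (0.199)^2s
s = 2.37×10⁻²¹ / (0.199)^2 = 5.98×10⁻²⁰
s = 5.98×10⁻²⁰ mol L⁻¹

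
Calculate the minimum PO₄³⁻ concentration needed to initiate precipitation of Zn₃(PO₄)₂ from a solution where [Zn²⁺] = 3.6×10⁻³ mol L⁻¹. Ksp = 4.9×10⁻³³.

Precipitation of each salt begins when its ion product equals Ksp.
Zn₃(PO₄)₂(s) ⇌ 3 Zn²⁺(aq) + 2 PO₄³⁻(aq)
Ksp = [Zn²⁺]^3[PO₄³⁻]^2 = [PO₄³⁻]^2(3.6×10⁻³)^3
[PO₄³⁻]^2 = 4.9×10⁻³³ / (3.6×10⁻³)^3 = 1.1×10⁻²⁵
[PO₄³⁻] = 3.2×10⁻¹³ mol L⁻¹

3.2×10⁻¹³ M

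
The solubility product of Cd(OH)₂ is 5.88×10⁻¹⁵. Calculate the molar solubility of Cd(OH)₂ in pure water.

Cd(OH)₂(s) ⇌ Cd²⁺(aq) + 2 OH⁻(aq)
If s mol/L of Cd(OH)₂ dissolves, [Cd²⁺] = s and [OH⁻] = 2s.
Ksp = [Cd²⁺][OH⁻]^2 = s · (2s)^2 = 4s^3
4s^3 = 5.88×10⁻¹⁵  ⇒  s^3 = 1.47×10⁻¹⁵
Taking the 3rd root, s = 1.14×10⁻⁵ mol/L.

1.14×10⁻⁵ M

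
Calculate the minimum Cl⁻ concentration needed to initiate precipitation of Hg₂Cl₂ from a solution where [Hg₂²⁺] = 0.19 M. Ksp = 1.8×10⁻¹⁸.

Precipitation begins when Q = Ksp.
Hg₂Cl₂(s) ⇌ Hg₂²⁺(aq) + 2 Cl⁻(aq)
Ksp = [Hg₂²⁺][Cl⁻]^2 = [Cl⁻]^2(0.19)
[Cl⁻]^2 = 1.8×10⁻¹⁸ / (0.19) = 9.5×10⁻¹⁸
[Cl⁻] = 3.1×10⁻⁹ M

3.1×10⁻⁹ M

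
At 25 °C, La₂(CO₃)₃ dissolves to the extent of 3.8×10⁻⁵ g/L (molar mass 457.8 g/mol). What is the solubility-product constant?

s = (3.8×10⁻⁵ g L⁻¹)/(457.8 g mol⁻¹) = 8.301×10⁻⁸ M
La₂(CO₃)₃(s) ⇌ 2 La³⁺(aq) + 3 CO₃²⁻(aq)
Call the molar solubility s, so that [La³⁺] = 2s and [CO₃²⁻] = 3s.
Ksp = [La³⁺]^2[CO₃²⁻]^3 = (2s)^2 · (3s)^3 = 108s^5
Ksp = 108 × (8.301×10⁻⁸)^5 = 4.3×10⁻³⁴

Ksp = 4.3×10⁻³⁴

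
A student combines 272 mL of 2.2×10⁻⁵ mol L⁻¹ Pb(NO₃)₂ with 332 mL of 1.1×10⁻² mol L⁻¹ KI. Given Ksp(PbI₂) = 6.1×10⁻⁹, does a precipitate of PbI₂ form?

No

Total volume after mixing = 272 + 332 = 604 mL.
[Pb²⁺] = (2.2×10⁻⁵)(272)/604 = 9.9×10⁻⁶ mol L⁻¹
[I⁻] = (1.1×10⁻²)(332)/604 = 6.0×10⁻³ mol L⁻¹
Q = [Pb²⁺][I⁻]^2 = 3.6×10⁻¹⁰
Since Q (3.6×10⁻¹⁰) is less than Ksp (6.1×10⁻⁹), no PbI₂ precipitates.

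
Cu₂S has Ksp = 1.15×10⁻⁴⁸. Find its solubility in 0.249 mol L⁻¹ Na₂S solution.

Cu₂S(s) ⇌ 2 Cu⁺(aq) + S²⁻(aq)
With S²⁻ already at 0.249 mol L⁻¹ and s small, take [S²⁻] ≈ 0.249 mol L⁻¹ and [Cu⁺] = 2s.
Ksp = [Cu⁺]^2[S²⁻] = (2s)^2(0.249)
(2s)^2 = 1.15×10⁻⁴⁸ / (0.249) = 4.62×10⁻⁴⁸
s = 1.07×10⁻²⁴ mol L⁻¹

1.07×10⁻²⁴ M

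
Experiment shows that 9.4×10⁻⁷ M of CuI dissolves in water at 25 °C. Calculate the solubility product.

Ksp = 8.8×10⁻¹³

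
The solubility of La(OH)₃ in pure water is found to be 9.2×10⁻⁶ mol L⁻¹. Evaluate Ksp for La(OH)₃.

Ksp = 1.9×10⁻¹⁹

La(OH)₃(s) ⇌ La³⁺(aq) + 3 OH⁻(aq)
Let s be the molar solubility. Then [La³⁺] = s and [OH⁻] = 3s.
Ksp = [La³⁺][OH⁻]^3 = s · (3s)^3 = 27s^4
Ksp = 27 × (9.2×10⁻⁶)^4 = 1.9×10⁻¹⁹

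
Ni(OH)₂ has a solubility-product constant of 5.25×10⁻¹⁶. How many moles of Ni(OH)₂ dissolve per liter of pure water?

5.08×10⁻⁶ M

Ni(OH)₂(s) ⇌ Ni²⁺(aq) + 2 OH⁻(aq)
For each mole of Ni(OH)₂ that dissolves per liter, [Ni²⁺] = s and [OH⁻] = 2s; let s denote this solubility.
Ksp = [Ni²⁺][OH⁻]^2 = s · (2s)^2 = 4s^3
4s^3 = 5.25×10⁻¹⁶  ⇒  s^3 = 1.31×10⁻¹⁶
Taking the 3rd root, s = 5.08×10⁻⁶ M.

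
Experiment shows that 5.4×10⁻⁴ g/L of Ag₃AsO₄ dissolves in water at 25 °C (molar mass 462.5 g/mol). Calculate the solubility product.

Convert to molarity: s = 5.4×10⁻⁴ / 462.5 = 1.168×10⁻⁶ mol/L
Ag₃AsO₄(s) ⇌ 3 Ag⁺(aq) + AsO₄³⁻(aq)
With molar solubility s: [Ag⁺] = 3s, [AsO₄³⁻] = s.
Ksp = [Ag⁺]^3[AsO₄³⁻] = (3s)^3 · s = 27s^4
Ksp = 27 × (1.168×10⁻⁶)^4 = 5.0×10⁻²³

Ksp = 5.0×10⁻²³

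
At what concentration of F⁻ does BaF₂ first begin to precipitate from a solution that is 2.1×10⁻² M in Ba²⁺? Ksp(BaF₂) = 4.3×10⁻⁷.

Each salt precipitates once Q = Ksp for that salt.
BaF₂(s) ⇌ Ba²⁺(aq) + 2 F⁻(aq)
Ksp = [Ba²⁺][F⁻]^2 = [F⁻]^2(2.1×10⁻²)
[F⁻]^2 = 4.3×10⁻⁷ / (2.1×10⁻²) = 2.0×10⁻⁵
[F⁻] = 4.5×10⁻³ M

4.5×10⁻³ M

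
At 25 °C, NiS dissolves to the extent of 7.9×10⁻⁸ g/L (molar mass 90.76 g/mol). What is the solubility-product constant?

Ksp = 7.6×10⁻¹⁹

Molar solubility s = (7.9×10⁻⁸ g/L) / (90.76 g/mol) = 8.704×10⁻¹⁰ mol/L
NiS(s) ⇌ Ni²⁺(aq) + S²⁻(aq)
Let s be the molar solubility. Then [Ni²⁺] = s and [S²⁻] = s.
Ksp = [Ni²⁺][S²⁻] = s · s = s^2
Ksp = (8.704×10⁻¹⁰)^2 = 7.6×10⁻¹⁹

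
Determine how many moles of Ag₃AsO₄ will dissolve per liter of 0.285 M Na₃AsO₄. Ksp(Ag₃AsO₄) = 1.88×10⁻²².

2.90×10⁻⁸ M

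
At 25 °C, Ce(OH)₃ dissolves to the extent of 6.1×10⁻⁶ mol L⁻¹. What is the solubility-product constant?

Ce(OH)₃(s) ⇌ Ce³⁺(aq) + 3 OH⁻(aq)
With molar solubility s: [Ce³⁺] = s, [OH⁻] = 3s.
Ksp = [Ce³⁺][OH⁻]^3 = s · (3s)^3 = 27s^4
Ksp = 27 × (6.1×10⁻⁶)^4 = 3.7×10⁻²⁰

Ksp = 3.7×10⁻²⁰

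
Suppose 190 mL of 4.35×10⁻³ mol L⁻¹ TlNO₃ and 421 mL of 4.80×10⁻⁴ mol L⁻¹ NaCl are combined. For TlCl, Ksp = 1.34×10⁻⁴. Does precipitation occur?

No

The combined volume is 611 mL.
[Tl⁺] = (4.35×10⁻³)(190)/611 = 1.35×10⁻³ mol L⁻¹
[Cl⁻] = (4.80×10⁻⁴)(421)/611 = 3.31×10⁻⁴ mol L⁻¹
Q = [Tl⁺][Cl⁻] = 4.47×10⁻⁷
Q = 4.47×10⁻⁷ < Ksp = 1.34×10⁻⁴, so the solution is unsaturated and no precipitate forms.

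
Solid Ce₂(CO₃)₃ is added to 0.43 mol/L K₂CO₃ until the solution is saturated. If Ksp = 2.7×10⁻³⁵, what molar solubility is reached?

9.2×10⁻¹⁸ M

Ce₂(CO₃)₃(s) ⇌ 2 Ce³⁺(aq) + 3 CO₃²⁻(aq)
With CO₃²⁻ already at 0.43 mol/L and s small, take [CO₃²⁻] ≈ 0.43 mol/L and [Ce³⁺] = 2s.
Ksp = [Ce³⁺]^2[CO₃²⁻]^3 = (2s)^2(0.43)^3
(2s)^2 = 2.7×10⁻³⁵ / (0.43)^3 = 3.4×10⁻³⁴
s = 9.2×10⁻¹⁸ mol/L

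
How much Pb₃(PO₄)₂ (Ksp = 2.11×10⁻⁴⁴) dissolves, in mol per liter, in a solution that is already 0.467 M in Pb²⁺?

2.28×10⁻²² M

Pb₃(PO₄)₂(s) ⇌ 3 Pb²⁺(aq) + 2 PO₄³⁻(aq)
Let s be the solubility of Pb₃(PO₄)₂ here. The common ion gives [Pb²⁺] ≈ 0.467 M, and [PO₄³⁻] = 2s.
Ksp = [Pb²⁺]^3[PO₄³⁻]^2 = (0.467)^3(2s)^2
(2s)^2 = 2.11×10⁻⁴⁴ / (0.467)^3 = 2.07×10⁻⁴³
s = 2.28×10⁻²² M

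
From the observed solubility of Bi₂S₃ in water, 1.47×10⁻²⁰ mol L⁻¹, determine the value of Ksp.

Ksp = 7.41×10⁻⁹⁸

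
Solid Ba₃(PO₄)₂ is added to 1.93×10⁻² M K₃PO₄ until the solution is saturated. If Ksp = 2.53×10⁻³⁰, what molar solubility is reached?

Ba₃(PO₄)₂(s) ⇌ 3 Ba²⁺(aq) + 2 PO₄³⁻(aq)
PO₄³⁻ is already present at 1.93×10⁻² M. If s mol/L of Ba₃(PO₄)₂ dissolves, [Ba²⁺] = 3s while [PO₄³⁻] ≈ 1.93×10⁻² M.
Ksp = [Ba²⁺]^3[PO₄³⁻]^2 = (3s)^3(1.93×10⁻²)^2
(3s)^3 = 2.53×10⁻³⁰ / (1.93×10⁻²)^2 = 6.79×10⁻²⁷
s = 6.31×10⁻¹⁰ M

6.31×10⁻¹⁰ M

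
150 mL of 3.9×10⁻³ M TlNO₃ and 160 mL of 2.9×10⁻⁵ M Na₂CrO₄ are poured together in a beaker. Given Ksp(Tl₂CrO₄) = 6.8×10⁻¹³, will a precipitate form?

Yes

Total volume after mixing = 150 + 160 = 310 mL.
[Tl⁺] = (3.9×10⁻³)(150)/310 = 1.9×10⁻³ M
[CrO₄²⁻] = (2.9×10⁻⁵)(160)/310 = 1.5×10⁻⁵ M
Q = [Tl⁺]^2[CrO₄²⁻] = 5.3×10⁻¹¹
Q = 5.3×10⁻¹¹ > Ksp = 6.8×10⁻¹³, so the solution is supersaturated and Tl₂CrO₄ precipitates.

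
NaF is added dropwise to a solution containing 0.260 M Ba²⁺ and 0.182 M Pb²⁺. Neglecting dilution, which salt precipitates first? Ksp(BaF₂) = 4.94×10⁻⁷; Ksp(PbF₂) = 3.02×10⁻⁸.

The threshold for precipitation is Q = Ksp.
For BaF₂: [F⁻] = (Ksp/[Ba²⁺])^(1/2) = 1.38×10⁻³ M
For PbF₂: [F⁻] = (Ksp/[Pb²⁺])^(1/2) = 4.07×10⁻⁴ M
PbF₂ requires the lower [F⁻], so it precipitates first.

PbF₂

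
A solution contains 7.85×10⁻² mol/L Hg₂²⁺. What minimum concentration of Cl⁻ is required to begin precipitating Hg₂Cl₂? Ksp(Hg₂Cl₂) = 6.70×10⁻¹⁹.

2.92×10⁻⁹ M

Precipitation of each salt begins when its ion product equals Ksp.
Hg₂Cl₂(s) ⇌ Hg₂²⁺(aq) + 2 Cl⁻(aq)
Ksp = [Hg₂²⁺][Cl⁻]^2 = [Cl⁻]^2(7.85×10⁻²)
[Cl⁻]^2 = 6.70×10⁻¹⁹ / (7.85×10⁻²) = 8.54×10⁻¹⁸
[Cl⁻] = 2.92×10⁻⁹ mol/L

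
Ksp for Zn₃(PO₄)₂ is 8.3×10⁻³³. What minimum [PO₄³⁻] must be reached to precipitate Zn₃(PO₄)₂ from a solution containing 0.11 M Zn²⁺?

2.5×10⁻¹⁵ M

Each salt precipitates once Q = Ksp for that salt.
Zn₃(PO₄)₂(s) ⇌ 3 Zn²⁺(aq) + 2 PO₄³⁻(aq)
Ksp = [Zn²⁺]^3[PO₄³⁻]^2 = [PO₄³⁻]^2(0.11)^3
[PO₄³⁻]^2 = 8.3×10⁻³³ / (0.11)^3 = 6.2×10⁻³⁰
[PO₄³⁻] = 2.5×10⁻¹⁵ M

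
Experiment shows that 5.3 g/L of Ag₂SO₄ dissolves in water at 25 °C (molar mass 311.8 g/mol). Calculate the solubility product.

Ksp = 2.0×10⁻⁵

Convert to molarity: s = 5.3 / 311.8 = 1.700×10⁻² mol/L
Ag₂SO₄(s) ⇌ 2 Ag⁺(aq) + SO₄²⁻(aq)
Let s be the molar solubility. Then [Ag⁺] = 2s and [SO₄²⁻] = s.
Ksp = [Ag⁺]^2[SO₄²⁻] = (2s)^2 · s = 4s^3
Ksp = 4 × (1.700×10⁻²)^3 = 2.0×10⁻⁵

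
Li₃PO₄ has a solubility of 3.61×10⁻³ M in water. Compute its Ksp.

Li₃PO₄(s) ⇌ 3 Li⁺(aq) + PO₄³⁻(aq)
Call the molar solubility s, so that [Li⁺] = 3s and [PO₄³⁻] = s.
Ksp = [Li⁺]^3[PO₄³⁻] = (3s)^3 · s = 27s^4
Ksp = 27 × (3.61×10⁻³)^4 = 4.59×10⁻⁹

Ksp = 4.59×10⁻⁹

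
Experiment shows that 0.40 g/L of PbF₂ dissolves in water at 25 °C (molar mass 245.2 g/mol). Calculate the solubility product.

Convert to molarity: s = 0.40 / 245.2 = 1.631×10⁻³ mol/L
PbF₂(s) ⇌ Pb²⁺(aq) + 2 F⁻(aq)
For each mole of PbF₂ that dissolves per liter, [Pb²⁺] = s and [F⁻] = 2s; let s denote this solubility.
Ksp = [Pb²⁺][F⁻]^2 = s · (2s)^2 = 4s^3
Ksp = 4 × (1.631×10⁻³)^3 = 1.7×10⁻⁸

Ksp = 1.7×10⁻⁸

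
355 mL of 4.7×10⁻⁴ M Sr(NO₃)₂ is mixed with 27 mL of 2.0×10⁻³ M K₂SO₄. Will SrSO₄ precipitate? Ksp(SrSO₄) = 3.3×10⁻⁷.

The combined volume is 382 mL.
[Sr²⁺] = (4.7×10⁻⁴)(355)/382 = 4.4×10⁻⁴ M
[SO₄²⁻] = (2.0×10⁻³)(27)/382 = 1.4×10⁻⁴ M
Q = [Sr²⁺][SO₄²⁻] = 6.2×10⁻⁸
Since Q (6.2×10⁻⁸) is less than Ksp (3.3×10⁻⁷), no SrSO₄ precipitates.

No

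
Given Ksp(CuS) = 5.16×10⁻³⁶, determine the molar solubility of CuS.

CuS(s) ⇌ Cu²⁺(aq) + S²⁻(aq)
With molar solubility s: [Cu²⁺] = s, [S²⁻] = s.
Ksp = [Cu²⁺][S²⁻] = s · s = s^2
s^2 = 5.16×10⁻³⁶
s = 2.27×10⁻¹⁸ mol/L

2.27×10⁻¹⁸ M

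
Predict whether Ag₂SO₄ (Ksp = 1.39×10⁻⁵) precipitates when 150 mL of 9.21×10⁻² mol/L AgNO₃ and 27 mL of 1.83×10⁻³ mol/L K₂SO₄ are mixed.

No

After mixing, V = 150 mL + 27 mL = 177 mL.
[Ag⁺] = (9.21×10⁻²)(150)/177 = 7.81×10⁻² mol/L
[SO₄²⁻] = (1.83×10⁻³)(27)/177 = 2.79×10⁻⁴ mol/L
Q = [Ag⁺]^2[SO₄²⁻] = 1.70×10⁻⁶
Since Q (1.70×10⁻⁶) is less than Ksp (1.39×10⁻⁵), no Ag₂SO₄ precipitates.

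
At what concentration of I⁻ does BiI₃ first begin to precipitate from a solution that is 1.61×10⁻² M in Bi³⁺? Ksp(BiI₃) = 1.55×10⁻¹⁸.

A salt starts to precipitate once the ion product Q reaches its Ksp.
BiI₃(s) ⇌ Bi³⁺(aq) + 3 I⁻(aq)
Ksp = [Bi³⁺][I⁻]^3 = [I⁻]^3(1.61×10⁻²)
[I⁻]^3 = 1.55×10⁻¹⁸ / (1.61×10⁻²) = 9.63×10⁻¹⁷
[I⁻] = 4.58×10⁻⁶ M

4.58×10⁻⁶ M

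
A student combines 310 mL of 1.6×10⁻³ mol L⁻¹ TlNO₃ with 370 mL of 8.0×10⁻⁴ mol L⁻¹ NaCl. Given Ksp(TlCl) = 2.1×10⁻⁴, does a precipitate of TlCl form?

No

Total volume after mixing = 310 + 370 = 680 mL.
[Tl⁺] = (1.6×10⁻³)(310)/680 = 7.3×10⁻⁴ mol L⁻¹
[Cl⁻] = (8.0×10⁻⁴)(370)/680 = 4.4×10⁻⁴ mol L⁻¹
Q = [Tl⁺][Cl⁻] = 3.2×10⁻⁷
Q < Ksp (3.2×10⁻⁷ vs 2.1×10⁻⁴); the solution remains unsaturated and no precipitate forms.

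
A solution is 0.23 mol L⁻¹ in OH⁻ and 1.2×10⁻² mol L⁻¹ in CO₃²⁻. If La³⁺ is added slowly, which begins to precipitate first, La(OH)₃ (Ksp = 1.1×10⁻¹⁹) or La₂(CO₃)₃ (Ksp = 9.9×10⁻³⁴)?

Each salt precipitates once Q = Ksp for that salt.
For La(OH)₃: [La³⁺] = (Ksp/[OH⁻]^3) = 9.0×10⁻¹⁸ mol L⁻¹
For La₂(CO₃)₃: [La³⁺] = (Ksp/[CO₃²⁻]^3)^(1/2) = 2.4×10⁻¹⁴ mol L⁻¹
Since La(OH)₃ needs less La³⁺ to reach saturation, it precipitates first.

La(OH)₃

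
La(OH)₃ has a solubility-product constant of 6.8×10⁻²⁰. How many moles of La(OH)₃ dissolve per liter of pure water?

La(OH)₃(s) ⇌ La³⁺(aq) + 3 OH⁻(aq)
With molar solubility s: [La³⁺] = s, [OH⁻] = 3s.
Ksp = [La³⁺][OH⁻]^3 = s · (3s)^3 = 27s^4
27s^4 = 6.8×10⁻²⁰  ⇒  s^4 = 2.5×10⁻²¹
Taking the 4th root, s = 7.1×10⁻⁶ M.

7.1×10⁻⁶ M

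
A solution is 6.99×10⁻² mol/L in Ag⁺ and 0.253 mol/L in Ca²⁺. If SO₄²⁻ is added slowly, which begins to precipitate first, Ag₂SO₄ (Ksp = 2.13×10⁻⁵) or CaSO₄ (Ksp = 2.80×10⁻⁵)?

CaSO₄

Precipitation of each salt begins when its ion product equals Ksp.
For Ag₂SO₄: [SO₄²⁻] = (Ksp/[Ag⁺]^2) = 4.36×10⁻³ mol/L
For CaSO₄: [SO₄²⁻] = (Ksp/[Ca²⁺]) = 1.11×10⁻⁴ mol/L
The smaller threshold [SO₄²⁻] is reached first, so CaSO₄ precipitates first.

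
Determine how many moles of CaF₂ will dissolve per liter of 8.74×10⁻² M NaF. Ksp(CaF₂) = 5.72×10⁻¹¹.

7.49×10⁻⁹ M

CaF₂(s) ⇌ Ca²⁺(aq) + 2 F⁻(aq)
With F⁻ already at 8.74×10⁻² M and s small, take [F⁻] ≈ 8.74×10⁻² M and [Ca²⁺] = s.
Ksp = [Ca²⁺][F⁻]^2 = s(8.74×10⁻²)^2
s = 5.72×10⁻¹¹ / (8.74×10⁻²)^2 = 7.49×10⁻⁹
s = 7.49×10⁻⁹ M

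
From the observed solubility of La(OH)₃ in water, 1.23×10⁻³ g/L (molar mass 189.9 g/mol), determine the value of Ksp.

Ksp = 4.75×10⁻²⁰

Convert to molarity: s = 1.23×10⁻³ / 189.9 = 6.4771×10⁻⁶ mol/L
La(OH)₃(s) ⇌ La³⁺(aq) + 3 OH⁻(aq)
If s mol/L of La(OH)₃ dissolves, [La³⁺] = s and [OH⁻] = 3s.
Ksp = [La³⁺][OH⁻]^3 = s · (3s)^3 = 27s^4
Ksp = 27 × (6.4771×10⁻⁶)^4 = 4.75×10⁻²⁰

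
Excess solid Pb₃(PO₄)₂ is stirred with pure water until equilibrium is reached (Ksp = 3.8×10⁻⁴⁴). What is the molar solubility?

8.1×10⁻¹⁰ M

Pb₃(PO₄)₂(s) ⇌ 3 Pb²⁺(aq) + 2 PO₄³⁻(aq)
Call the molar solubility s, so that [Pb²⁺] = 3s and [PO₄³⁻] = 2s.
Ksp = [Pb²⁺]^3[PO₄³⁻]^2 = (3s)^3 · (2s)^2 = 108s^5
108s^5 = 3.8×10⁻⁴⁴  ⇒  s^5 = 3.5×10⁻⁴⁶
Taking the 5th root, s = 8.1×10⁻¹⁰ M.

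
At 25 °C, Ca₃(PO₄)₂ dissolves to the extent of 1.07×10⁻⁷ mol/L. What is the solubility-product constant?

Ksp = 1.51×10⁻³³

Ca₃(PO₄)₂(s) ⇌ 3 Ca²⁺(aq) + 2 PO₄³⁻(aq)
With molar solubility s: [Ca²⁺] = 3s, [PO₄³⁻] = 2s.
Ksp = [Ca²⁺]^3[PO₄³⁻]^2 = (3s)^3 · (2s)^2 = 108s^5
Ksp = 108 × (1.07×10⁻⁷)^5 = 1.51×10⁻³³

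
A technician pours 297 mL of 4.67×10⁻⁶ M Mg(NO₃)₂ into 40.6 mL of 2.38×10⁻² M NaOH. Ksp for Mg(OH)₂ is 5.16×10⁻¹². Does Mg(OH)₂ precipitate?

After mixing, V = 297 mL + 40.6 mL = 337.6 mL.
[Mg²⁺] = (4.67×10⁻⁶)(297)/337.6 = 4.11×10⁻⁶ M
[OH⁻] = (2.38×10⁻²)(40.6)/337.6 = 2.86×10⁻³ M
Q = [Mg²⁺][OH⁻]^2 = 3.37×10⁻¹¹
Since Q (3.37×10⁻¹¹) exceeds Ksp (5.16×10⁻¹²), Mg(OH)₂ will precipitate.

Yes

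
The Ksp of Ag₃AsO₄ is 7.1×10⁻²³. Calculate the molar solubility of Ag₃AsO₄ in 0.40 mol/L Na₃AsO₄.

1.9×10⁻⁸ M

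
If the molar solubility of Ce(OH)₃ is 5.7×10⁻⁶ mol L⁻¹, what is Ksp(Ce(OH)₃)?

Ce(OH)₃(s) ⇌ Ce³⁺(aq) + 3 OH⁻(aq)
For each mole of Ce(OH)₃ that dissolves per liter, [Ce³⁺] = s and [OH⁻] = 3s; let s denote this solubility.
Ksp = [Ce³⁺][OH⁻]^3 = s · (3s)^3 = 27s^4
Ksp = 27 × (5.7×10⁻⁶)^4 = 2.9×10⁻²⁰

Ksp = 2.9×10⁻²⁰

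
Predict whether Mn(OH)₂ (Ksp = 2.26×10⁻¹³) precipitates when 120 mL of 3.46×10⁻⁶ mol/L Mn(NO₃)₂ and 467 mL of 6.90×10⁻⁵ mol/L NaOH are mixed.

Total volume after mixing = 120 + 467 = 587 mL.
[Mn²⁺] = (3.46×10⁻⁶)(120)/587 = 7.07×10⁻⁷ mol/L
[OH⁻] = (6.90×10⁻⁵)(467)/587 = 5.49×10⁻⁵ mol/L
Q = [Mn²⁺][OH⁻]^2 = 2.13×10⁻¹⁵
Q = 2.13×10⁻¹⁵ < Ksp = 2.26×10⁻¹³, so the solution is unsaturated and no precipitate forms.

No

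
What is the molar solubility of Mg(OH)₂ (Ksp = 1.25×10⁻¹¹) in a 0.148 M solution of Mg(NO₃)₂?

Mg(OH)₂(s) ⇌ Mg²⁺(aq) + 2 OH⁻(aq)
The solution already contains Mg²⁺ at 0.148 M. Let s be the molar solubility of Mg(OH)₂.
[Mg²⁺] ≈ 0.148 M (common ion dominates); [OH⁻] = 2s.
Ksp = [Mg²⁺][OH⁻]^2 = (0.148)(2s)^2
(2s)^2 = 1.25×10⁻¹¹ / (0.148) = 8.45×10⁻¹¹
s = 4.60×10⁻⁶ M

4.60×10⁻⁶ M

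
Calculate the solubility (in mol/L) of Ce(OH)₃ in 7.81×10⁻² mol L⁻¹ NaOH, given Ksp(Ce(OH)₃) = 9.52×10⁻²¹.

2.00×10⁻¹⁷ M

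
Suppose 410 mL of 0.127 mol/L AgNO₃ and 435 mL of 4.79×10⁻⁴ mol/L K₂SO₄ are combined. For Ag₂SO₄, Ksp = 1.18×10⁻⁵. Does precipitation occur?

After mixing, V = 410 mL + 435 mL = 845 mL.
[Ag⁺] = (0.127)(410)/845 = 6.16×10⁻² mol/L
[SO₄²⁻] = (4.79×10⁻⁴)(435)/845 = 2.47×10⁻⁴ mol/L
Q = [Ag⁺]^2[SO₄²⁻] = 9.36×10⁻⁷
Since Q (9.36×10⁻⁷) is less than Ksp (1.18×10⁻⁵), no Ag₂SO₄ precipitates.

No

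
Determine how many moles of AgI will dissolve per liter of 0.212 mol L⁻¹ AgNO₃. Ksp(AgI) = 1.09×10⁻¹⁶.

AgI(s) ⇌ Ag⁺(aq) + I⁻(aq)
Let s be the solubility of AgI here. The common ion gives [Ag⁺] ≈ 0.212 mol L⁻¹, and [I⁻] = s.
Ksp = [Ag⁺][I⁻] = (0.212)s
s = 1.09×10⁻¹⁶ / (0.212) = 5.14×10⁻¹⁶
s = 5.14×10⁻¹⁶ mol L⁻¹

5.14×10⁻¹⁶ M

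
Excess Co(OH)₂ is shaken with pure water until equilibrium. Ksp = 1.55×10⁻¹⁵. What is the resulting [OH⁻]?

Co(OH)₂(s) ⇌ Co²⁺(aq) + 2 OH⁻(aq)
Let s be the molar solubility. Then [Co²⁺] = s and [OH⁻] = 2s.
Ksp = [Co²⁺][OH⁻]^2 = s · (2s)^2 = 4s^3 = 1.55×10⁻¹⁵
s = 7.29×10⁻⁶ mol L⁻¹
[OH⁻] = 2s = 1.46×10⁻⁵ mol L⁻¹

1.46×10⁻⁵ M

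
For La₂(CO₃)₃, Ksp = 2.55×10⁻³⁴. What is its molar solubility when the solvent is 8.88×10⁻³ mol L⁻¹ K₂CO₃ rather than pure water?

9.54×10⁻¹⁵ M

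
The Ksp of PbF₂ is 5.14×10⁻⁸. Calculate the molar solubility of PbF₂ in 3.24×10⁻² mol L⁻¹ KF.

4.90×10⁻⁵ M

PbF₂(s) ⇌ Pb²⁺(aq) + 2 F⁻(aq)
With F⁻ already at 3.24×10⁻² mol L⁻¹ and s small, take [F⁻] ≈ 3.24×10⁻² mol L⁻¹ and [Pb²⁺] = s.
Ksp = [Pb²⁺][F⁻]^2 = s(3.24×10⁻²)^2
s = 5.14×10⁻⁸ / (3.24×10⁻²)^2 = 4.90×10⁻⁵
s = 4.90×10⁻⁵ mol L⁻¹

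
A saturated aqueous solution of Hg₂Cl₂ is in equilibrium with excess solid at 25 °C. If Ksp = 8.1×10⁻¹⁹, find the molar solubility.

5.9×10⁻⁷ M

Hg₂Cl₂(s) ⇌ Hg₂²⁺(aq) + 2 Cl⁻(aq)
With molar solubility s: [Hg₂²⁺] = s, [Cl⁻] = 2s.
Ksp = [Hg₂²⁺][Cl⁻]^2 = s · (2s)^2 = 4s^3
4s^3 = 8.1×10⁻¹⁹  ⇒  s^3 = 2.0×10⁻¹⁹
s = 5.9×10⁻⁷ M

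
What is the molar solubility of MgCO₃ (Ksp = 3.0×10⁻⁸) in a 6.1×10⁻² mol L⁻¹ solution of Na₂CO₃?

4.9×10⁻⁷ M

MgCO₃(s) ⇌ Mg²⁺(aq) + CO₃²⁻(aq)
The solution already contains CO₃²⁻ at 6.1×10⁻² mol L⁻¹. Let s be the molar solubility of MgCO₃.
[CO₃²⁻] ≈ 6.1×10⁻² mol L⁻¹ (common ion dominates); [Mg²⁺] = s.
Ksp = [Mg²⁺][CO₃²⁻] = s(6.1×10⁻²)
s = 3.0×10⁻⁸ / (6.1×10⁻²) = 4.9×10⁻⁷
s = 4.9×10⁻⁷ mol L⁻¹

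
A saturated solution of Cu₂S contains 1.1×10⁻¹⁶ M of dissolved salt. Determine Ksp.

Ksp = 5.3×10⁻⁴⁸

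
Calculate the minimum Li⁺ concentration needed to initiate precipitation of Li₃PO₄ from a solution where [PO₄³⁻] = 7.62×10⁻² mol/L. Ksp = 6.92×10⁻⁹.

4.49×10⁻³ M

Precipitation of each salt begins when its ion product equals Ksp.
Li₃PO₄(s) ⇌ 3 Li⁺(aq) + PO₄³⁻(aq)
Ksp = [Li⁺]^3[PO₄³⁻] = [Li⁺]^3(7.62×10⁻²)
[Li⁺]^3 = 6.92×10⁻⁹ / (7.62×10⁻²) = 9.08×10⁻⁸
[Li⁺] = 4.49×10⁻³ mol/L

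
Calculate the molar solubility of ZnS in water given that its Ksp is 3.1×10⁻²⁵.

ZnS(s) ⇌ Zn²⁺(aq) + S²⁻(aq)
With molar solubility s: [Zn²⁺] = s, [S²⁻] = s.
Ksp = [Zn²⁺][S²⁻] = s · s = s^2
s^2 = 3.1×10⁻²⁵
s = 5.6×10⁻¹³ mol L⁻¹

5.6×10⁻¹³ M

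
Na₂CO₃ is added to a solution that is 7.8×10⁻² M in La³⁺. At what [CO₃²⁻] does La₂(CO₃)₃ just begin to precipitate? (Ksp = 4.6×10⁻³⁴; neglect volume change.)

4.2×10⁻¹¹ M

Precipitation begins when Q = Ksp.
La₂(CO₃)₃(s) ⇌ 2 La³⁺(aq) + 3 CO₃²⁻(aq)
Ksp = [La³⁺]^2[CO₃²⁻]^3 = [CO₃²⁻]^3(7.8×10⁻²)^2
[CO₃²⁻]^3 = 4.6×10⁻³⁴ / (7.8×10⁻²)^2 = 7.6×10⁻³²
[CO₃²⁻] = 4.2×10⁻¹¹ M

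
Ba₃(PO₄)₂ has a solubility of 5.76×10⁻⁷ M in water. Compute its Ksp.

Ksp = 6.85×10⁻³⁰

Ba₃(PO₄)₂(s) ⇌ 3 Ba²⁺(aq) + 2 PO₄³⁻(aq)
Call the molar solubility s, so that [Ba²⁺] = 3s and [PO₄³⁻] = 2s.
Ksp = [Ba²⁺]^3[PO₄³⁻]^2 = (3s)^3 · (2s)^2 = 108s^5
Ksp = 108 × (5.76×10⁻⁷)^5 = 6.85×10⁻³⁰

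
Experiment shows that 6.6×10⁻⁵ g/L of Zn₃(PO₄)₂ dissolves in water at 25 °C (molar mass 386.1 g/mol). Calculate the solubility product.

Ksp = 1.6×10⁻³²

s = (6.6×10⁻⁵ g L⁻¹)/(386.1 g mol⁻¹) = 1.709×10⁻⁷ M
Zn₃(PO₄)₂(s) ⇌ 3 Zn²⁺(aq) + 2 PO₄³⁻(aq)
Call the molar solubility s, so that [Zn²⁺] = 3s and [PO₄³⁻] = 2s.
Ksp = [Zn²⁺]^3[PO₄³⁻]^2 = (3s)^3 · (2s)^2 = 108s^5
Ksp = 108 × (1.709×10⁻⁷)^5 = 1.6×10⁻³²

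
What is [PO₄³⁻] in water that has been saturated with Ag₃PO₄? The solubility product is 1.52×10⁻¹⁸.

Ag₃PO₄(s) ⇌ 3 Ag⁺(aq) + PO₄³⁻(aq)
If s mol/L of Ag₃PO₄ dissolves, [Ag⁺] = 3s and [PO₄³⁻] = s.
Ksp = [Ag⁺]^3[PO₄³⁻] = (3s)^3 · s = 27s^4 = 1.52×10⁻¹⁸
s = 1.54×10⁻⁵ mol L⁻¹
[PO₄³⁻] = s = 1.54×10⁻⁵ mol L⁻¹

1.54×10⁻⁵ M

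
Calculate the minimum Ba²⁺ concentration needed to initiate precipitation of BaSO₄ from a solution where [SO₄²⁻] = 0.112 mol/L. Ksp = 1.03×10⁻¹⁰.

9.20×10⁻¹⁰ M

Precipitation of each salt begins when its ion product equals Ksp.
BaSO₄(s) ⇌ Ba²⁺(aq) + SO₄²⁻(aq)
Ksp = [Ba²⁺][SO₄²⁻] = [Ba²⁺](0.112)
[Ba²⁺] = 1.03×10⁻¹⁰ / (0.112) = 9.20×10⁻¹⁰
[Ba²⁺] = 9.20×10⁻¹⁰ mol/L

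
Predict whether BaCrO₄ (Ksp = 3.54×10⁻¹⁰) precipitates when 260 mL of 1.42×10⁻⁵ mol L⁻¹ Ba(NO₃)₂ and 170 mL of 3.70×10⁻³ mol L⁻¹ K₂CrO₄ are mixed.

Total volume after mixing = 260 + 170 = 430 mL.
[Ba²⁺] = (1.42×10⁻⁵)(260)/430 = 8.59×10⁻⁶ mol L⁻¹
[CrO₄²⁻] = (3.70×10⁻³)(170)/430 = 1.46×10⁻³ mol L⁻¹
Q = [Ba²⁺][CrO₄²⁻] = 1.26×10⁻⁸
Because Q > Ksp (1.26×10⁻⁸ vs 3.54×10⁻¹⁰), a precipitate of BaCrO₄ forms.

Yes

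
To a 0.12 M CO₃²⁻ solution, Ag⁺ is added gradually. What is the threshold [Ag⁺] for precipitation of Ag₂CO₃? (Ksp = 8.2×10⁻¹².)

8.3×10⁻⁶ M

A salt starts to precipitate once the ion product Q reaches its Ksp.
Ag₂CO₃(s) ⇌ 2 Ag⁺(aq) + CO₃²⁻(aq)
Ksp = [Ag⁺]^2[CO₃²⁻] = [Ag⁺]^2(0.12)
[Ag⁺]^2 = 8.2×10⁻¹² / (0.12) = 6.8×10⁻¹¹
[Ag⁺] = 8.3×10⁻⁶ M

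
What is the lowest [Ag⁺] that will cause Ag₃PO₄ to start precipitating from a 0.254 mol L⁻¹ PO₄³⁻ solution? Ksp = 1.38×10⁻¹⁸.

A salt starts to precipitate once the ion product Q reaches its Ksp.
Ag₃PO₄(s) ⇌ 3 Ag⁺(aq) + PO₄³⁻(aq)
Ksp = [Ag⁺]^3[PO₄³⁻] = [Ag⁺]^3(0.254)
[Ag⁺]^3 = 1.38×10⁻¹⁸ / (0.254) = 5.43×10⁻¹⁸
[Ag⁺] = 1.76×10⁻⁶ mol L⁻¹

1.76×10⁻⁶ M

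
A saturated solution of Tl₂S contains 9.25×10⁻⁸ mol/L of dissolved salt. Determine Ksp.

Ksp = 3.17×10⁻²¹

Tl₂S(s) ⇌ 2 Tl⁺(aq) + S²⁻(aq)
Let s be the molar solubility. Then [Tl⁺] = 2s and [S²⁻] = s.
Ksp = [Tl⁺]^2[S²⁻] = (2s)^2 · s = 4s^3
Ksp = 4 × (9.25×10⁻⁸)^3 = 3.17×10⁻²¹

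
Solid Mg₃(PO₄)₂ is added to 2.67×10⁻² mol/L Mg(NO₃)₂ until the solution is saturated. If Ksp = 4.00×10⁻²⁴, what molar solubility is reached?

Mg₃(PO₄)₂(s) ⇌ 3 Mg²⁺(aq) + 2 PO₄³⁻(aq)
Let s be the solubility of Mg₃(PO₄)₂ here. The common ion gives [Mg²⁺] ≈ 2.67×10⁻² mol/L, and [PO₄³⁻] = 2s.
Ksp = [Mg²⁺]^3[PO₄³⁻]^2 = (2.67×10⁻²)^3(2s)^2
(2s)^2 = 4.00×10⁻²⁴ / (2.67×10⁻²)^3 = 2.10×10⁻¹⁹
s = 2.29×10⁻¹⁰ mol/L

2.29×10⁻¹⁰ M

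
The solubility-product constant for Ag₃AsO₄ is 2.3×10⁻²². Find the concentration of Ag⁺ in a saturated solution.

Ag₃AsO₄(s) ⇌ 3 Ag⁺(aq) + AsO₄³⁻(aq)
Call the molar solubility s, so that [Ag⁺] = 3s and [AsO₄³⁻] = s.
Ksp = [Ag⁺]^3[AsO₄³⁻] = (3s)^3 · s = 27s^4 = 2.3×10⁻²²
s = 1.7×10⁻⁶ M
[Ag⁺] = 3s = 5.1×10⁻⁶ M

5.1×10⁻⁶ M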